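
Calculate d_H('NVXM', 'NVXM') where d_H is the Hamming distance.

Differing positions: none. Hamming distance = 0.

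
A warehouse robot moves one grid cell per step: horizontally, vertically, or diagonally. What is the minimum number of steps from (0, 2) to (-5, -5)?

max(|x_i - y_i|) = max(|0 - (-5)|, |2 - (-5)|) = max(5, 7) = 7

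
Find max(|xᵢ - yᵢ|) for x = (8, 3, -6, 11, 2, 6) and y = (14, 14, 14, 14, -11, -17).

max(|x_i - y_i|) = max(|8 - 14|, |3 - 14|, |-6 - 14|, |11 - 14|, |2 - (-11)|, |6 - (-17)|) = max(6, 11, 20, 3, 13, 23) = 23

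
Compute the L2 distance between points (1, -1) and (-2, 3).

(Σ|x_i - y_i|^2)^(1/2) = (|1 - (-2)|^2 + |-1 - 3|^2)^(1/2)
= (3^2 + 4^2)^(1/2) = (9 + 16)^(1/2) = (25)^(1/2) = 5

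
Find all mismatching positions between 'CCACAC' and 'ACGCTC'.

Differing positions: 1, 3, 5. Hamming distance = 3.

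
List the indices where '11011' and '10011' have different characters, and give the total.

Differing positions: 2. Hamming distance = 1.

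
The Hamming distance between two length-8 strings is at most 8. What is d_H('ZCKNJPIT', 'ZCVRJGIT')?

Differing positions: 3, 4, 6. Hamming distance = 3. The maximum possible Hamming distance for length-8 strings is 8, so d_H/8 = 3/8 = 0.375.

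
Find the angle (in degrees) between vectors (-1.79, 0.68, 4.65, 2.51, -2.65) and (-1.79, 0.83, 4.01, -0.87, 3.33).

With u = (-1.79, 0.68, 4.65, 2.51, -2.65), v = (-1.79, 0.83, 4.01, -0.87, 3.33):
u·v = (-1.79)·(-1.79) + 0.68·0.83 + 4.65·4.01 + 2.51·(-0.87) + (-2.65)·3.33 = 3.2041 + 0.5644 + 18.6465 + (-2.1837) + (-8.8245) = 11.4068.
|u| = √((-1.79)² + 0.68² + 4.65² + 2.51² + (-2.65)²) = √(3.2041 + 0.4624 + 21.6225 + 6.3001 + 7.0225) = √38.6116, |v| = √((-1.79)² + 0.83² + 4.01² + (-0.87)² + 3.33²) = √(3.2041 + 0.6889 + 16.0801 + 0.7569 + 11.0889) = √31.8189.
cos θ = (u·v)/(|u||v|) = 11.4068/(√38.6116·√31.8189) ≈ 0.325434
θ = arccos(0.325434) ≈ 71.01°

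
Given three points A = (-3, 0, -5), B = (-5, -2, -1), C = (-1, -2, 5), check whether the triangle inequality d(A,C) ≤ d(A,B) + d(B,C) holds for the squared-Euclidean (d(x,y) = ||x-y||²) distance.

d(A,B) = 2² + 2² + 4² = 24, d(B,C) = 4² + 0² + 6² = 52, d(A,C) = 2² + 2² + 10² = 108.
d(A,C) = 108 > 24 + 52 = 76. Triangle inequality is VIOLATED. (Squared-Euclidean is not a metric — this is a counterexample.)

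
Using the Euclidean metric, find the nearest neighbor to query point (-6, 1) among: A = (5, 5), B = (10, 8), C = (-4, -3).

Distances: d(A) ≈ 11.7047, d(B) ≈ 17.4642, d(C) ≈ 4.4721. Nearest: C = (-4, -3) with distance 4.4721.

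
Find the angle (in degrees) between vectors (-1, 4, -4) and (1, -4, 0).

With u = (-1, 4, -4), v = (1, -4, 0):
u·v = (-1)·1 + 4·(-4) + (-4)·0 = (-1) + (-16) + 0 = -17.
|u| = √((-1)² + 4² + (-4)²) = √33, |v| = √(1² + (-4)² + 0²) = √17, so |u||v| = √(33·17) = √561.
cos θ = (u·v)/(|u||v|) = -17/√561 ≈ -0.717741
θ = arccos(-0.717741) ≈ 135.87°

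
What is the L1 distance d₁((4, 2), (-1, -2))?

Σ|x_i - y_i| = |4 - (-1)| + |2 - (-2)| = 5 + 4 = 9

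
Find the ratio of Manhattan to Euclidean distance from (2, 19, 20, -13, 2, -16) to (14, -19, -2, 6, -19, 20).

L1 = |2 - 14| + |19 - (-19)| + |20 - (-2)| + |-13 - 6| + |2 - (-19)| + |-16 - 20| = 12 + 38 + 22 + 19 + 21 + 36 = 148
L2 = √(12² + 38² + 22² + 19² + 21² + 36²) = √4170 ≈ 64.5755
L1 ≥ L2 always (equality iff movement is along one axis); L1 > L2 here.
Ratio L1/L2 = 148/√4170 ≈ 2.2919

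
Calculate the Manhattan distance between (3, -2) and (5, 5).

Σ|x_i - y_i| = |3 - 5| + |-2 - 5| = 2 + 7 = 9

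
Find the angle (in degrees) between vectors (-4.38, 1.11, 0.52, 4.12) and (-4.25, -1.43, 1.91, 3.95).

With u = (-4.38, 1.11, 0.52, 4.12), v = (-4.25, -1.43, 1.91, 3.95):
u·v = (-4.38)·(-4.25) + 1.11·(-1.43) + 0.52·1.91 + 4.12·3.95 = 18.615 + (-1.5873) + 0.9932 + 16.274 = 34.2949.
|u| = √((-4.38)² + 1.11² + 0.52² + 4.12²) = √(19.1844 + 1.2321 + 0.2704 + 16.9744) = √37.6613, |v| = √((-4.25)² + (-1.43)² + 1.91² + 3.95²) = √(18.0625 + 2.0449 + 3.6481 + 15.6025) = √39.358.
cos θ = (u·v)/(|u||v|) = 34.2949/(√37.6613·√39.358) ≈ 0.89077
θ = arccos(0.89077) ≈ 27.03°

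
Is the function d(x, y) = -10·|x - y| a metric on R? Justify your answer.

No. With c = -10 < 0, d fails non-negativity: d(6, 12) = -10·|6 - 12| = -10·6 = -60 < 0.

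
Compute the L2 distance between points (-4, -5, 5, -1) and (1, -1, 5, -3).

(Σ|x_i - y_i|^2)^(1/2) = (|-4 - 1|^2 + |-5 - (-1)|^2 + |5 - 5|^2 + |-1 - (-3)|^2)^(1/2)
= (5^2 + 4^2 + 0^2 + 2^2)^(1/2) = (25 + 16 + 0 + 4)^(1/2) = (45)^(1/2) ≈ 6.7082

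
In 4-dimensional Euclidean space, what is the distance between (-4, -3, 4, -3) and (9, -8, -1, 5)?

√(Σ(x_i - y_i)²) = √((-4 - 9)² + (-3 - (-8))² + (4 - (-1))² + (-3 - 5)²)
= √((-13)² + 5² + 5² + (-8)²) = √(169 + 25 + 25 + 64) = √283 ≈ 16.8226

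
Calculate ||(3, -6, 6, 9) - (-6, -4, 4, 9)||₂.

√(Σ(x_i - y_i)²) = √((3 - (-6))² + (-6 - (-4))² + (6 - 4)² + (9 - 9)²)
= √(9² + (-2)² + 2² + 0²) = √(81 + 4 + 4 + 0) = √89 ≈ 9.434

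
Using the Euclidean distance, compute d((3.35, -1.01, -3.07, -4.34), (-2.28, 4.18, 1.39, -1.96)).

(Σ|x_i - y_i|^2)^(1/2) = (|3.35 - (-2.28)|^2 + |-1.01 - 4.18|^2 + |-3.07 - 1.39|^2 + |-4.34 - (-1.96)|^2)^(1/2)
= (5.63^2 + 5.19^2 + 4.46^2 + 2.38^2)^(1/2) = (31.6969 + 26.9361 + 19.8916 + 5.6644)^(1/2) = (84.189)^(1/2) ≈ 9.1755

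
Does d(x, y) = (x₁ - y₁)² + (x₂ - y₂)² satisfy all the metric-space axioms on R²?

No. The squared Euclidean distance fails the triangle inequality. Counterexample: x = (0, 0), y = (3, 2), z = (6, 4). d(x,z) = 6² + 4² = 52, but d(x,y) + d(y,z) = (3² + 2²) + (3² + 2²) = 13 + 13 = 26. Since 52 > 26, the triangle inequality is violated. (Note: √d, the ordinary Euclidean distance, IS a metric.)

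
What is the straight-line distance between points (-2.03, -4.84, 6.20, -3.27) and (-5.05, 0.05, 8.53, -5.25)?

√(Σ(x_i - y_i)²) = √((-2.03 - (-5.05))² + (-4.84 - 0.05)² + (6.2 - 8.53)² + (-3.27 - (-5.25))²)
= √(3.02² + (-4.89)² + (-2.33)² + 1.98²) = √(9.1204 + 23.9121 + 5.4289 + 3.9204) = √42.3818 ≈ 6.5101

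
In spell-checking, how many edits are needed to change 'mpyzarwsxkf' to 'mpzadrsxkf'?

Let D[i][j] be the edit distance between the first i characters of 'mpyzarwsxkf' and the first j characters of 'mpzadrsxkf', with D[i][0] = i, D[0][j] = j, and D[i][j] = D[i-1][j-1] if the characters match, else 1 + min(D[i-1][j], D[i][j-1], D[i-1][j-1]). Filling the table (rows: prefixes of 'mpyzarwsxkf', columns: prefixes of 'mpzadrsxkf'):
     ε  m  p  z  a  d  r  s  x  k  f
  ε  0  1  2  3  4  5  6  7  8  9 10
  m  1  0  1  2  3  4  5  6  7  8  9
  p  2  1  0  1  2  3  4  5  6  7  8
  y  3  2  1  1  2  3  4  5  6  7  8
  z  4  3  2  1  2  3  4  5  6  7  8
  a  5  4  3  2  1  2  3  4  5  6  7
  r  6  5  4  3  2  2  2  3  4  5  6
  w  7  6  5  4  3  3  3  3  4  5  6
  s  8  7  6  5  4  4  4  3  4  5  6
  x  9  8  7  6  5  5  5  4  3  4  5
  k 10  9  8  7  6  6  6  5  4  3  4
  f 11 10  9  8  7  7  7  6  5  4  3
The bottom-right entry gives D[11][10] = 3, so no sequence of fewer than 3 edits works. Backtracking through the table gives one optimal edit sequence (3 edits):
  mpyzarwsxkf → mpzarwsxkf (del y @3)
  mpzarwsxkf → mpzadwsxkf (sub r→d @5)
  mpzadwsxkf → mpzadrsxkf (sub w→r @6)
Edit distance = 3.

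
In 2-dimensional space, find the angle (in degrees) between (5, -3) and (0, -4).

With u = (5, -3), v = (0, -4):
u·v = 5·0 + (-3)·(-4) = 0 + 12 = 12.
|u| = √(5² + (-3)²) = √34, |v| = √(0² + (-4)²) = √16, so |u||v| = √(34·16) = √544.
cos θ = (u·v)/(|u||v|) = 12/√544 ≈ 0.514496
θ = arccos(0.514496) ≈ 59.04°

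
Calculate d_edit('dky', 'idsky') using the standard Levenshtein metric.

Let D[i][j] be the edit distance between the first i characters of 'dky' and the first j characters of 'idsky', with D[i][0] = i, D[0][j] = j, and D[i][j] = D[i-1][j-1] if the characters match, else 1 + min(D[i-1][j], D[i][j-1], D[i-1][j-1]). Filling the table (rows: prefixes of 'dky', columns: prefixes of 'idsky'):
     ε  i  d  s  k  y
  ε  0  1  2  3  4  5
  d  1  1  1  2  3  4
  k  2  2  2  2  2  3
  y  3  3  3  3  3  2
The bottom-right entry gives D[3][5] = 2, so no sequence of fewer than 2 edits works. Backtracking through the table gives one optimal edit sequence (2 edits):
  dky → idky (ins i @1)
  idky → idsky (ins s @3)
Edit distance = 2.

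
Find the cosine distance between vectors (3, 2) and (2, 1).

With u = (3, 2), v = (2, 1):
u·v = 3·2 + 2·1 = 6 + 2 = 8.
|u| = √(3² + 2²) = √13, |v| = √(2² + 1²) = √5, so |u||v| = √(13·5) = √65.
cos θ = (u·v)/(|u||v|) = 8/√65 ≈ 0.9923
Cosine distance = 1 - cos θ ≈ 1 - 0.9923 = 0.0077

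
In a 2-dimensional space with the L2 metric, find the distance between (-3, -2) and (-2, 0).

(Σ|x_i - y_i|^2)^(1/2) = (|-3 - (-2)|^2 + |-2 - 0|^2)^(1/2)
= (1^2 + 2^2)^(1/2) = (1 + 4)^(1/2) = (5)^(1/2) ≈ 2.2361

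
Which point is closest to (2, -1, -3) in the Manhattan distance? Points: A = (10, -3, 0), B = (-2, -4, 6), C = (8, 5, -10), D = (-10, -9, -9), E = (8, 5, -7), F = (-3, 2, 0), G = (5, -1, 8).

Distances: d(A) = 13, d(B) = 16, d(C) = 19, d(D) = 26, d(E) = 16, d(F) = 11, d(G) = 14. Nearest: F = (-3, 2, 0) with distance 11.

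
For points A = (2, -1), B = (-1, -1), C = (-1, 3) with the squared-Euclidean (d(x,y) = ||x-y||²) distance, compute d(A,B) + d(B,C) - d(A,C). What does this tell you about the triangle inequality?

d(A,B) = 3² + 0² = 9, d(B,C) = 0² + 4² = 16, d(A,C) = 3² + 4² = 25.
d(A,B) + d(B,C) - d(A,C) = 9 + 16 - 25 = 25 - 25 = 0. This is ≥ 0, so the triangle inequality holds for these points.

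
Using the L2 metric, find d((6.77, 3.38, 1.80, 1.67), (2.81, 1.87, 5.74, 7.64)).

√(Σ(x_i - y_i)²) = √((6.77 - 2.81)² + (3.38 - 1.87)² + (1.8 - 5.74)² + (1.67 - 7.64)²)
= √(3.96² + 1.51² + (-3.94)² + (-5.97)²) = √(15.6816 + 2.2801 + 15.5236 + 35.6409) = √69.1262 ≈ 8.3142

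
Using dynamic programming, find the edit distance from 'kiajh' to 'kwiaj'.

Let D[i][j] be the edit distance between the first i characters of 'kiajh' and the first j characters of 'kwiaj', with D[i][0] = i, D[0][j] = j, and D[i][j] = D[i-1][j-1] if the characters match, else 1 + min(D[i-1][j], D[i][j-1], D[i-1][j-1]). Filling the table (rows: prefixes of 'kiajh', columns: prefixes of 'kwiaj'):
     ε  k  w  i  a  j
  ε  0  1  2  3  4  5
  k  1  0  1  2  3  4
  i  2  1  1  1  2  3
  a  3  2  2  2  1  2
  j  4  3  3  3  2  1
  h  5  4  4  4  3  2
The bottom-right entry gives D[5][5] = 2, so no sequence of fewer than 2 edits works. Backtracking through the table gives one optimal edit sequence (2 edits):
  kiajh → kwiajh (ins w @2)
  kwiajh → kwiaj (del h @6)
Edit distance = 2.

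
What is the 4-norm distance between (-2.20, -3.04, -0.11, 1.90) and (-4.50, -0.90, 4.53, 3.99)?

(Σ|x_i - y_i|^4)^(1/4) = (|-2.2 - (-4.5)|^4 + |-3.04 - (-0.9)|^4 + |-0.11 - 4.53|^4 + |1.9 - 3.99|^4)^(1/4)
= (2.3^4 + 2.14^4 + 4.64^4 + 2.09^4)^(1/4) ≈ (27.9841 + 20.9727 + 463.5237 + 19.0803)^(1/4) = (531.5608)^(1/4) ≈ 4.8016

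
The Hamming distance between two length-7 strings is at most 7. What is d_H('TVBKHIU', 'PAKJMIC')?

Differing positions: 1, 2, 3, 4, 5, 7. Hamming distance = 6. The maximum possible Hamming distance for length-7 strings is 7, so d_H/7 = 6/7 ≈ 0.8571.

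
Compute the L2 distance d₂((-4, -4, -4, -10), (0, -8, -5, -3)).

√(Σ(x_i - y_i)²) = √((-4 - 0)² + (-4 - (-8))² + (-4 - (-5))² + (-10 - (-3))²)
= √((-4)² + 4² + 1² + (-7)²) = √(16 + 16 + 1 + 49) = √82 ≈ 9.0554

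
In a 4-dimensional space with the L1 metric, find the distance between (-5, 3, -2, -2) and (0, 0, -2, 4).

Σ|x_i - y_i| = |-5 - 0| + |3 - 0| + |-2 - (-2)| + |-2 - 4| = 5 + 3 + 0 + 6 = 14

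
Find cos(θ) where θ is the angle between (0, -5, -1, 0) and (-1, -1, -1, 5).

With u = (0, -5, -1, 0), v = (-1, -1, -1, 5):
u·v = 0·(-1) + (-5)·(-1) + (-1)·(-1) + 0·5 = 0 + 5 + 1 + 0 = 6.
|u| = √(0² + (-5)² + (-1)² + 0²) = √26, |v| = √((-1)² + (-1)² + (-1)² + 5²) = √28, so |u||v| = √(26·28) = √728.
cos θ = (u·v)/(|u||v|) = 6/√728 ≈ 0.2224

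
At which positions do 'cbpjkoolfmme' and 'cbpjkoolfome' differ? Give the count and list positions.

Differing positions: 10. Hamming distance = 1.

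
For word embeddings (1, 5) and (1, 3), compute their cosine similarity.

With u = (1, 5), v = (1, 3):
u·v = 1·1 + 5·3 = 1 + 15 = 16.
|u| = √(1² + 5²) = √26, |v| = √(1² + 3²) = √10, so |u||v| = √(26·10) = √260.
cos θ = (u·v)/(|u||v|) = 16/√260 ≈ 0.9923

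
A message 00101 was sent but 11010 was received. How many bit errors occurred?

Differing positions: 1, 2, 3, 4, 5. Hamming distance = 5.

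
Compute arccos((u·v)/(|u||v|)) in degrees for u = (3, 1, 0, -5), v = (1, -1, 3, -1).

With u = (3, 1, 0, -5), v = (1, -1, 3, -1):
u·v = 3·1 + 1·(-1) + 0·3 + (-5)·(-1) = 3 + (-1) + 0 + 5 = 7.
|u| = √(3² + 1² + 0² + (-5)²) = √35, |v| = √(1² + (-1)² + 3² + (-1)²) = √12, so |u||v| = √(35·12) = √420.
cos θ = (u·v)/(|u||v|) = 7/√420 ≈ 0.341565
θ = arccos(0.341565) ≈ 70.03°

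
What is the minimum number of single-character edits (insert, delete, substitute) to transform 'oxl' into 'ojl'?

Let D[i][j] be the edit distance between the first i characters of 'oxl' and the first j characters of 'ojl', with D[i][0] = i, D[0][j] = j, and D[i][j] = D[i-1][j-1] if the characters match, else 1 + min(D[i-1][j], D[i][j-1], D[i-1][j-1]). Filling the table (rows: prefixes of 'oxl', columns: prefixes of 'ojl'):
     ε  o  j  l
  ε  0  1  2  3
  o  1  0  1  2
  x  2  1  1  2
  l  3  2  2  1
The bottom-right entry gives D[3][3] = 1, so no sequence of fewer than 1 edit works. Backtracking through the table gives one optimal edit sequence (1 edit):
  oxl → ojl (sub x→j @2)
Edit distance = 1.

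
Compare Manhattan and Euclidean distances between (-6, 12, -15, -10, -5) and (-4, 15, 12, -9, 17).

L1 = |-6 - (-4)| + |12 - 15| + |-15 - 12| + |-10 - (-9)| + |-5 - 17| = 2 + 3 + 27 + 1 + 22 = 55
L2 = √(2² + 3² + 27² + 1² + 22²) = √1227 ≈ 35.0286
L1 ≥ L2 always (equality iff movement is along one axis); L1 > L2 here.
Ratio L1/L2 = 55/√1227 ≈ 1.5701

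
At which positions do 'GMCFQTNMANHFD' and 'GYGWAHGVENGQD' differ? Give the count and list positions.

Differing positions: 2, 3, 4, 5, 6, 7, 8, 9, 11, 12. Hamming distance = 10.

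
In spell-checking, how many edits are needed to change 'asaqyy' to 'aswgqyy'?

Let D[i][j] be the edit distance between the first i characters of 'asaqyy' and the first j characters of 'aswgqyy', with D[i][0] = i, D[0][j] = j, and D[i][j] = D[i-1][j-1] if the characters match, else 1 + min(D[i-1][j], D[i][j-1], D[i-1][j-1]). Filling the table (rows: prefixes of 'asaqyy', columns: prefixes of 'aswgqyy'):
     ε  a  s  w  g  q  y  y
  ε  0  1  2  3  4  5  6  7
  a  1  0  1  2  3  4  5  6
  s  2  1  0  1  2  3  4  5
  a  3  2  1  1  2  3  4  5
  q  4  3  2  2  2  2  3  4
  y  5  4  3  3  3  3  2  3
  y  6  5  4  4  4  4  3  2
The bottom-right entry gives D[6][7] = 2, so no sequence of fewer than 2 edits works. Backtracking through the table gives one optimal edit sequence (2 edits):
  asaqyy → aswaqyy (ins w @3)
  aswaqyy → aswgqyy (sub a→g @4)
Edit distance = 2.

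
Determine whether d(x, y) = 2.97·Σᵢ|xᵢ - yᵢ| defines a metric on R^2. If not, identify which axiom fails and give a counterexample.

Yes. The L1 (Manhattan) norm induces a metric on R^2, and multiplying a metric by a positive constant 2.97 > 0 preserves all four axioms: non-negativity (2.97·||x-y|| ≥ 0), identity (2.97·||x-y|| = 0 ⟺ ||x-y|| = 0 ⟺ x = y), symmetry (||x-y|| = ||y-x||), and the triangle inequality (2.97·||x-z|| ≤ 2.97·||x-y|| + 2.97·||y-z||). So d is a metric.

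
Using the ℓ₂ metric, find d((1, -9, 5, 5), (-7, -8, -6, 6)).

√(Σ(x_i - y_i)²) = √((1 - (-7))² + (-9 - (-8))² + (5 - (-6))² + (5 - 6)²)
= √(8² + (-1)² + 11² + (-1)²) = √(64 + 1 + 121 + 1) = √187 ≈ 13.6748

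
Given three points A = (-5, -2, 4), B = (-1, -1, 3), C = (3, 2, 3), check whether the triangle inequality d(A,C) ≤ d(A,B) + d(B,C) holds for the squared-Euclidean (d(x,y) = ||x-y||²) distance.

d(A,B) = 4² + 1² + 1² = 18, d(B,C) = 4² + 3² + 0² = 25, d(A,C) = 8² + 4² + 1² = 81.
d(A,C) = 81 > 18 + 25 = 43. Triangle inequality is VIOLATED. (Squared-Euclidean is not a metric — this is a counterexample.)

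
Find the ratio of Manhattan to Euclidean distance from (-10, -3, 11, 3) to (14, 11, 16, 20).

L1 = |-10 - 14| + |-3 - 11| + |11 - 16| + |3 - 20| = 24 + 14 + 5 + 17 = 60
L2 = √(24² + 14² + 5² + 17²) = √1086 ≈ 32.9545
L1 ≥ L2 always (equality iff movement is along one axis); L1 > L2 here.
Ratio L1/L2 = 60/√1086 ≈ 1.8207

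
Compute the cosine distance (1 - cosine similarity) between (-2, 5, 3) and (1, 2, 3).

With u = (-2, 5, 3), v = (1, 2, 3):
u·v = (-2)·1 + 5·2 + 3·3 = (-2) + 10 + 9 = 17.
|u| = √((-2)² + 5² + 3²) = √38, |v| = √(1² + 2² + 3²) = √14, so |u||v| = √(38·14) = √532.
cos θ = (u·v)/(|u||v|) = 17/√532 ≈ 0.737
Cosine distance = 1 - cos θ ≈ 1 - 0.737 = 0.263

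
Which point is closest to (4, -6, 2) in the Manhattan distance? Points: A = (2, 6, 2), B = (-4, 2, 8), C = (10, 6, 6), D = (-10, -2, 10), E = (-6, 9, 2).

Distances: d(A) = 14, d(B) = 22, d(C) = 22, d(D) = 26, d(E) = 25. Nearest: A = (2, 6, 2) with distance 14.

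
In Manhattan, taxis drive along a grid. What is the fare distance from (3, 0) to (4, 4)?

Σ|x_i - y_i| = |3 - 4| + |0 - 4| = 1 + 4 = 5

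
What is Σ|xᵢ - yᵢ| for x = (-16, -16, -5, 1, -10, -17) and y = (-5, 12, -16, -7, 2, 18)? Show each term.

Σ|x_i - y_i| = |-16 - (-5)| + |-16 - 12| + |-5 - (-16)| + |1 - (-7)| + |-10 - 2| + |-17 - 18| = 11 + 28 + 11 + 8 + 12 + 35 = 105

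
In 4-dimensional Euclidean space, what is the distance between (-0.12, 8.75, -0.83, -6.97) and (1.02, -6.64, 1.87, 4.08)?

√(Σ(x_i - y_i)²) = √((-0.12 - 1.02)² + (8.75 - (-6.64))² + (-0.83 - 1.87)² + (-6.97 - 4.08)²)
= √((-1.14)² + 15.39² + (-2.7)² + (-11.05)²) = √(1.2996 + 236.8521 + 7.29 + 122.1025) = √367.5442 ≈ 19.1714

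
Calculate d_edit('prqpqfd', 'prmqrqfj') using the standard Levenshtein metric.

Let D[i][j] be the edit distance between the first i characters of 'prqpqfd' and the first j characters of 'prmqrqfj', with D[i][0] = i, D[0][j] = j, and D[i][j] = D[i-1][j-1] if the characters match, else 1 + min(D[i-1][j], D[i][j-1], D[i-1][j-1]). Filling the table (rows: prefixes of 'prqpqfd', columns: prefixes of 'prmqrqfj'):
     ε  p  r  m  q  r  q  f  j
  ε  0  1  2  3  4  5  6  7  8
  p  1  0  1  2  3  4  5  6  7
  r  2  1  0  1  2  3  4  5  6
  q  3  2  1  1  1  2  3  4  5
  p  4  3  2  2  2  2  3  4  5
  q  5  4  3  3  2  3  2  3  4
  f  6  5  4  4  3  3  3  2  3
  d  7  6  5  5  4  4  4  3  3
The bottom-right entry gives D[7][8] = 3, so no sequence of fewer than 3 edits works. Backtracking through the table gives one optimal edit sequence (3 edits):
  prqpqfd → prmqpqfd (ins m @3)
  prmqpqfd → prmqrqfd (sub p→r @5)
  prmqrqfd → prmqrqfj (sub d→j @8)
Edit distance = 3.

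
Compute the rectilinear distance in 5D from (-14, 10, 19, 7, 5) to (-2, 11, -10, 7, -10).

Σ|x_i - y_i| = |-14 - (-2)| + |10 - 11| + |19 - (-10)| + |7 - 7| + |5 - (-10)| = 12 + 1 + 29 + 0 + 15 = 57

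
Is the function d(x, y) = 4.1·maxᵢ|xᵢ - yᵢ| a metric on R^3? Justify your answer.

Yes. The L∞ (Chebyshev) norm induces a metric on R^3, and multiplying a metric by a positive constant 4.1 > 0 preserves all four axioms: non-negativity (4.1·||x-y|| ≥ 0), identity (4.1·||x-y|| = 0 ⟺ ||x-y|| = 0 ⟺ x = y), symmetry (||x-y|| = ||y-x||), and the triangle inequality (4.1·||x-z|| ≤ 4.1·||x-y|| + 4.1·||y-z||). So d is a metric.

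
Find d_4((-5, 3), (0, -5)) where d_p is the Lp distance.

(Σ|x_i - y_i|^4)^(1/4) = (|-5 - 0|^4 + |3 - (-5)|^4)^(1/4)
= (5^4 + 8^4)^(1/4) = (625 + 4096)^(1/4) = (4721)^(1/4) ≈ 8.2891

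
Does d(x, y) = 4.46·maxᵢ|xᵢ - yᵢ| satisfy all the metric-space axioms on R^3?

Yes. The L∞ (Chebyshev) norm induces a metric on R^3, and multiplying a metric by a positive constant 4.46 > 0 preserves all four axioms: non-negativity (4.46·||x-y|| ≥ 0), identity (4.46·||x-y|| = 0 ⟺ ||x-y|| = 0 ⟺ x = y), symmetry (||x-y|| = ||y-x||), and the triangle inequality (4.46·||x-z|| ≤ 4.46·||x-y|| + 4.46·||y-z||). So d is a metric.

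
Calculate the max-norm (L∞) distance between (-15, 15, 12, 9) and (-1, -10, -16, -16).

max(|x_i - y_i|) = max(|-15 - (-1)|, |15 - (-10)|, |12 - (-16)|, |9 - (-16)|) = max(14, 25, 28, 25) = 28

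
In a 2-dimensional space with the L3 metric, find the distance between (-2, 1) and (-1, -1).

(Σ|x_i - y_i|^3)^(1/3) = (|-2 - (-1)|^3 + |1 - (-1)|^3)^(1/3)
= (1^3 + 2^3)^(1/3) = (1 + 8)^(1/3) = (9)^(1/3) ≈ 2.0801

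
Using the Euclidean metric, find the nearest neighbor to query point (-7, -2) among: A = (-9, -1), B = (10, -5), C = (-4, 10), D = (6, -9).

Distances: d(A) ≈ 2.2361, d(B) ≈ 17.2627, d(C) ≈ 12.3693, d(D) ≈ 14.7648. Nearest: A = (-9, -1) with distance 2.2361.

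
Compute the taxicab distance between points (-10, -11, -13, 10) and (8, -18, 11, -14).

Σ|x_i - y_i| = |-10 - 8| + |-11 - (-18)| + |-13 - 11| + |10 - (-14)| = 18 + 7 + 24 + 24 = 73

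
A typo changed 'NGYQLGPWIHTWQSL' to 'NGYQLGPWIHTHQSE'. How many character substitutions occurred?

Differing positions: 12, 15. Hamming distance = 2.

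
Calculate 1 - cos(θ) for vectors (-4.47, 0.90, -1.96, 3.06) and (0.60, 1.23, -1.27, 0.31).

With u = (-4.47, 0.90, -1.96, 3.06), v = (0.60, 1.23, -1.27, 0.31):
u·v = (-4.47)·0.6 + 0.9·1.23 + (-1.96)·(-1.27) + 3.06·0.31 = (-2.682) + 1.107 + 2.4892 + 0.9486 = 1.8628.
|u| = √((-4.47)² + 0.9² + (-1.96)² + 3.06²) = √(19.9809 + 0.81 + 3.8416 + 9.3636) = √33.9961, |v| = √(0.6² + 1.23² + (-1.27)² + 0.31²) = √(0.36 + 1.5129 + 1.6129 + 0.0961) = √3.5819.
cos θ = (u·v)/(|u||v|) = 1.8628/(√33.9961·√3.5819) ≈ 0.1688
Cosine distance = 1 - cos θ ≈ 1 - 0.1688 = 0.8312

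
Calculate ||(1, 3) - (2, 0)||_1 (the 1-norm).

Σ|x_i - y_i| = |1 - 2| + |3 - 0| = 1 + 3 = 4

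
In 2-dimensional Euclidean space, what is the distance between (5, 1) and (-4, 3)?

√(Σ(x_i - y_i)²) = √((5 - (-4))² + (1 - 3)²)
= √(9² + (-2)²) = √(81 + 4) = √85 ≈ 9.2195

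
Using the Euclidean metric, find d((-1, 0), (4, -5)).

√(Σ(x_i - y_i)²) = √((-1 - 4)² + (0 - (-5))²)
= √((-5)² + 5²) = √(25 + 25) = √50 ≈ 7.0711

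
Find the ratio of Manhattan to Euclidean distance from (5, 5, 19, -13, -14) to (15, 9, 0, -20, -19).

L1 = |5 - 15| + |5 - 9| + |19 - 0| + |-13 - (-20)| + |-14 - (-19)| = 10 + 4 + 19 + 7 + 5 = 45
L2 = √(10² + 4² + 19² + 7² + 5²) = √551 ≈ 23.4734
L1 ≥ L2 always (equality iff movement is along one axis); L1 > L2 here.
Ratio L1/L2 = 45/√551 ≈ 1.9171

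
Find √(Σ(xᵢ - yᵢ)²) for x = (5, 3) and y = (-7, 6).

√(Σ(x_i - y_i)²) = √((5 - (-7))² + (3 - 6)²)
= √(12² + (-3)²) = √(144 + 9) = √153 ≈ 12.3693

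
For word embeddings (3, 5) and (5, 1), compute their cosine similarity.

With u = (3, 5), v = (5, 1):
u·v = 3·5 + 5·1 = 15 + 5 = 20.
|u| = √(3² + 5²) = √34, |v| = √(5² + 1²) = √26, so |u||v| = √(34·26) = √884.
cos θ = (u·v)/(|u||v|) = 20/√884 ≈ 0.6727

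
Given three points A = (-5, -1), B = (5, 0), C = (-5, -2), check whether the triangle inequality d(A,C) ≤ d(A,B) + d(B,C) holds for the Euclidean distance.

d(A,B) = √(10² + 1²) = √101 ≈ 10.0499, d(B,C) = √(10² + 2²) = √104 ≈ 10.198, d(A,C) = √(0² + 1²) = √1 = 1.
d(A,C) = 1 ≤ 10.0499 + 10.198 = 20.2479. Triangle inequality is satisfied.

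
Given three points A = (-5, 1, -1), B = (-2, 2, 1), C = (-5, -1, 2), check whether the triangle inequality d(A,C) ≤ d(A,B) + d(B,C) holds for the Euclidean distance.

d(A,B) = √(3² + 1² + 2²) = √14 ≈ 3.7417, d(B,C) = √(3² + 3² + 1²) = √19 ≈ 4.3589, d(A,C) = √(0² + 2² + 3²) = √13 ≈ 3.6056.
d(A,C) ≈ 3.6056 ≤ 3.7417 + 4.3589 = 8.1006. Triangle inequality is satisfied.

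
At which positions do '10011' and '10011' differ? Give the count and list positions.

Differing positions: none. Hamming distance = 0.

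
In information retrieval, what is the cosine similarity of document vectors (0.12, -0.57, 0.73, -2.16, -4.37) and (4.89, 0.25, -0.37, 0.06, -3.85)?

With u = (0.12, -0.57, 0.73, -2.16, -4.37), v = (4.89, 0.25, -0.37, 0.06, -3.85):
u·v = 0.12·4.89 + (-0.57)·0.25 + 0.73·(-0.37) + (-2.16)·0.06 + (-4.37)·(-3.85) = 0.5868 + (-0.1425) + (-0.2701) + (-0.1296) + 16.8245 = 16.8691.
|u| = √(0.12² + (-0.57)² + 0.73² + (-2.16)² + (-4.37)²) = √(0.0144 + 0.3249 + 0.5329 + 4.6656 + 19.0969) = √24.6347, |v| = √(4.89² + 0.25² + (-0.37)² + 0.06² + (-3.85)²) = √(23.9121 + 0.0625 + 0.1369 + 0.0036 + 14.8225) = √38.9376.
cos θ = (u·v)/(|u||v|) = 16.8691/(√24.6347·√38.9376) ≈ 0.5447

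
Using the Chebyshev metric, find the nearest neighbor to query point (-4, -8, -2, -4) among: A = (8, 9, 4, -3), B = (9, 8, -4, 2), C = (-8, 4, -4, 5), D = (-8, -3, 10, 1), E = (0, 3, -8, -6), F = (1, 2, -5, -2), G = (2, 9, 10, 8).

Distances: d(A) = 17, d(B) = 16, d(C) = 12, d(D) = 12, d(E) = 11, d(F) = 10, d(G) = 17. Nearest: F = (1, 2, -5, -2) with distance 10.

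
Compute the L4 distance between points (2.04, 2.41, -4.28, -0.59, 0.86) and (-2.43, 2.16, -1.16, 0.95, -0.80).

(Σ|x_i - y_i|^4)^(1/4) = (|2.04 - (-2.43)|^4 + |2.41 - 2.16|^4 + |-4.28 - (-1.16)|^4 + |-0.59 - 0.95|^4 + |0.86 - (-0.8)|^4)^(1/4)
= (4.47^4 + 0.25^4 + 3.12^4 + 1.54^4 + 1.66^4)^(1/4) ≈ (399.2364 + 0.0039 + 94.7585 + 5.6245 + 7.5933)^(1/4) = (507.2166)^(1/4) ≈ 4.7457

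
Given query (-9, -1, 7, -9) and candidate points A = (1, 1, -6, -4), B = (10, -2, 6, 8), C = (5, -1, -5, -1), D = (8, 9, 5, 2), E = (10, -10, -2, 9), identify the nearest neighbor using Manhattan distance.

Distances: d(A) = 30, d(B) = 38, d(C) = 34, d(D) = 40, d(E) = 55. Nearest: A = (1, 1, -6, -4) with distance 30.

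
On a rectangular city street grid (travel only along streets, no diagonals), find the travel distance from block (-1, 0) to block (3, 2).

Σ|x_i - y_i| = |-1 - 3| + |0 - 2| = 4 + 2 = 6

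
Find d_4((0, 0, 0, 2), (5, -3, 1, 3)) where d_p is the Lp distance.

(Σ|x_i - y_i|^4)^(1/4) = (|0 - 5|^4 + |0 - (-3)|^4 + |0 - 1|^4 + |2 - 3|^4)^(1/4)
= (5^4 + 3^4 + 1^4 + 1^4)^(1/4) = (625 + 81 + 1 + 1)^(1/4) = (708)^(1/4) ≈ 5.1583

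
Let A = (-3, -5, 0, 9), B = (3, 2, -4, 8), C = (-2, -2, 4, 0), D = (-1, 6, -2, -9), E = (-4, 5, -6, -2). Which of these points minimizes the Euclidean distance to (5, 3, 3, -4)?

Distances: d(A) ≈ 17.4929, d(B) ≈ 14.0712, d(C) ≈ 9.5394, d(D) ≈ 9.7468, d(E) ≈ 13.0384. Nearest: C = (-2, -2, 4, 0) with distance 9.5394.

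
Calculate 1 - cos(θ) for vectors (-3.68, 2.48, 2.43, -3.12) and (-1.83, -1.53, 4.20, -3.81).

With u = (-3.68, 2.48, 2.43, -3.12), v = (-1.83, -1.53, 4.20, -3.81):
u·v = (-3.68)·(-1.83) + 2.48·(-1.53) + 2.43·4.2 + (-3.12)·(-3.81) = 6.7344 + (-3.7944) + 10.206 + 11.8872 = 25.0332.
|u| = √((-3.68)² + 2.48² + 2.43² + (-3.12)²) = √(13.5424 + 6.1504 + 5.9049 + 9.7344) = √35.3321, |v| = √((-1.83)² + (-1.53)² + 4.2² + (-3.81)²) = √(3.3489 + 2.3409 + 17.64 + 14.5161) = √37.8459.
cos θ = (u·v)/(|u||v|) = 25.0332/(√35.3321·√37.8459) ≈ 0.6846
Cosine distance = 1 - cos θ ≈ 1 - 0.6846 = 0.3154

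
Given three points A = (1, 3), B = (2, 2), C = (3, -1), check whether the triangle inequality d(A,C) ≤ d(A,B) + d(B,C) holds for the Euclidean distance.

d(A,B) = √(1² + 1²) = √2 ≈ 1.4142, d(B,C) = √(1² + 3²) = √10 ≈ 3.1623, d(A,C) = √(2² + 4²) = √20 ≈ 4.4721.
d(A,C) ≈ 4.4721 ≤ 1.4142 + 3.1623 = 4.5765. Triangle inequality is satisfied.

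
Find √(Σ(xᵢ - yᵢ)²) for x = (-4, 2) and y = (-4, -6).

√(Σ(x_i - y_i)²) = √((-4 - (-4))² + (2 - (-6))²)
= √(0² + 8²) = √(0 + 64) = √64 = 8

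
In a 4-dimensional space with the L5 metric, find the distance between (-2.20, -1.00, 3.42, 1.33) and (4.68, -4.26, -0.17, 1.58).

(Σ|x_i - y_i|^5)^(1/5) = (|-2.2 - 4.68|^5 + |-1 - (-4.26)|^5 + |3.42 - (-0.17)|^5 + |1.33 - 1.58|^5)^(1/5)
= (6.88^5 + 3.26^5 + 3.59^5 + 0.25^5)^(1/5) ≈ (15414.9525 + 368.2036 + 596.3102 + 0.001)^(1/5) = (16379.4673)^(1/5) ≈ 6.964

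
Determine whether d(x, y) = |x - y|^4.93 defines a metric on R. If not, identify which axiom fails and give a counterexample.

No. d(x,y) = |x-y|^4.93 fails the triangle inequality since p = 4.93 > 1. Counterexample: x = -3, y = 1, z = 4. d(x,z) = |-3 - 4|^4.93 = 7^4.93 ≈ 14666.7314, but d(x,y) + d(y,z) = 4^4.93 + 3^4.93 ≈ 929.2996 + 225.0131 = 1154.3127. Since 14666.7314 > 1154.3127, the triangle inequality is violated.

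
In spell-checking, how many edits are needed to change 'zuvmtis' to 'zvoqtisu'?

Let D[i][j] be the edit distance between the first i characters of 'zuvmtis' and the first j characters of 'zvoqtisu', with D[i][0] = i, D[0][j] = j, and D[i][j] = D[i-1][j-1] if the characters match, else 1 + min(D[i-1][j], D[i][j-1], D[i-1][j-1]). Filling the table (rows: prefixes of 'zuvmtis', columns: prefixes of 'zvoqtisu'):
     ε  z  v  o  q  t  i  s  u
  ε  0  1  2  3  4  5  6  7  8
  z  1  0  1  2  3  4  5  6  7
  u  2  1  1  2  3  4  5  6  6
  v  3  2  1  2  3  4  5  6  7
  m  4  3  2  2  3  4  5  6  7
  t  5  4  3  3  3  3  4  5  6
  i  6  5  4  4  4  4  3  4  5
  s  7  6  5  5  5  5  4  3  4
The bottom-right entry gives D[7][8] = 4, so no sequence of fewer than 4 edits works. Backtracking through the table gives one optimal edit sequence (4 edits):
  zuvmtis → zvvmtis (sub u→v @2)
  zvvmtis → zvomtis (sub v→o @3)
  zvomtis → zvoqtis (sub m→q @4)
  zvoqtis → zvoqtisu (ins u @8)
Edit distance = 4.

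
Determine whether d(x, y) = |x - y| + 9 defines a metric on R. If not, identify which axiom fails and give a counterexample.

No. d fails identity of indiscernibles (specifically d(x,x) = 0): d(-5, -5) = |-5 - (-5)| + 9 = 0 + 9 = 9 ≠ 0.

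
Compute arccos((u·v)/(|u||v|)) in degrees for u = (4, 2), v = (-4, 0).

With u = (4, 2), v = (-4, 0):
u·v = 4·(-4) + 2·0 = (-16) + 0 = -16.
|u| = √(4² + 2²) = √20, |v| = √((-4)² + 0²) = √16, so |u||v| = √(20·16) = √320.
cos θ = (u·v)/(|u||v|) = -16/√320 ≈ -0.894427
θ = arccos(-0.894427) ≈ 153.43°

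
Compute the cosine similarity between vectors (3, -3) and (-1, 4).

With u = (3, -3), v = (-1, 4):
u·v = 3·(-1) + (-3)·4 = (-3) + (-12) = -15.
|u| = √(3² + (-3)²) = √18, |v| = √((-1)² + 4²) = √17, so |u||v| = √(18·17) = √306.
cos θ = (u·v)/(|u||v|) = -15/√306 ≈ -0.8575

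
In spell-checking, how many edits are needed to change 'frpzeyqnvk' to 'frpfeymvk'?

Let D[i][j] be the edit distance between the first i characters of 'frpzeyqnvk' and the first j characters of 'frpfeymvk', with D[i][0] = i, D[0][j] = j, and D[i][j] = D[i-1][j-1] if the characters match, else 1 + min(D[i-1][j], D[i][j-1], D[i-1][j-1]). Filling the table (rows: prefixes of 'frpzeyqnvk', columns: prefixes of 'frpfeymvk'):
     ε  f  r  p  f  e  y  m  v  k
  ε  0  1  2  3  4  5  6  7  8  9
  f  1  0  1  2  3  4  5  6  7  8
  r  2  1  0  1  2  3  4  5  6  7
  p  3  2  1  0  1  2  3  4  5  6
  z  4  3  2  1  1  2  3  4  5  6
  e  5  4  3  2  2  1  2  3  4  5
  y  6  5  4  3  3  2  1  2  3  4
  q  7  6  5  4  4  3  2  2  3  4
  n  8  7  6  5  5  4  3  3  3  4
  v  9  8  7  6  6  5  4  4  3  4
  k 10  9  8  7  7  6  5  5  4  3
The bottom-right entry gives D[10][9] = 3, so no sequence of fewer than 3 edits works. Backtracking through the table gives one optimal edit sequence (3 edits):
  frpzeyqnvk → frpfeyqnvk (sub z→f @4)
  frpfeyqnvk → frpfeynvk (del q @7)
  frpfeynvk → frpfeymvk (sub n→m @7)
Edit distance = 3.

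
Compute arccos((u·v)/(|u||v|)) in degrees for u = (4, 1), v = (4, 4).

With u = (4, 1), v = (4, 4):
u·v = 4·4 + 1·4 = 16 + 4 = 20.
|u| = √(4² + 1²) = √17, |v| = √(4² + 4²) = √32, so |u||v| = √(17·32) = √544.
cos θ = (u·v)/(|u||v|) = 20/√544 ≈ 0.857493
θ = arccos(0.857493) ≈ 30.96°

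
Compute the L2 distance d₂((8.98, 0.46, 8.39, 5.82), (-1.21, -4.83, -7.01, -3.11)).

√(Σ(x_i - y_i)²) = √((8.98 - (-1.21))² + (0.46 - (-4.83))² + (8.39 - (-7.01))² + (5.82 - (-3.11))²)
= √(10.19² + 5.29² + 15.4² + 8.93²) = √(103.8361 + 27.9841 + 237.16 + 79.7449) = √448.7251 ≈ 21.1831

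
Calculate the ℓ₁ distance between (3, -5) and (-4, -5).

Σ|x_i - y_i| = |3 - (-4)| + |-5 - (-5)| = 7 + 0 = 7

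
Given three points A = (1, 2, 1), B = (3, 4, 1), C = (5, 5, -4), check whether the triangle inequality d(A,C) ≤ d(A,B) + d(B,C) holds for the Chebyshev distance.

d(A,B) = max(2, 2, 0) = 2, d(B,C) = max(2, 1, 5) = 5, d(A,C) = max(4, 3, 5) = 5.
d(A,C) = 5 ≤ 2 + 5 = 7. Triangle inequality is satisfied.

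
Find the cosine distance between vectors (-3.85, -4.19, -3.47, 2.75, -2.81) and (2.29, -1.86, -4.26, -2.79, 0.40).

With u = (-3.85, -4.19, -3.47, 2.75, -2.81), v = (2.29, -1.86, -4.26, -2.79, 0.40):
u·v = (-3.85)·2.29 + (-4.19)·(-1.86) + (-3.47)·(-4.26) + 2.75·(-2.79) + (-2.81)·0.4 = (-8.8165) + 7.7934 + 14.7822 + (-7.6725) + (-1.124) = 4.9626.
|u| = √((-3.85)² + (-4.19)² + (-3.47)² + 2.75² + (-2.81)²) = √(14.8225 + 17.5561 + 12.0409 + 7.5625 + 7.8961) = √59.8781, |v| = √(2.29² + (-1.86)² + (-4.26)² + (-2.79)² + 0.4²) = √(5.2441 + 3.4596 + 18.1476 + 7.7841 + 0.16) = √34.7954.
cos θ = (u·v)/(|u||v|) = 4.9626/(√59.8781·√34.7954) ≈ 0.1087
Cosine distance = 1 - cos θ ≈ 1 - 0.1087 = 0.8913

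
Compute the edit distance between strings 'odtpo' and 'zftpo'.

Let D[i][j] be the edit distance between the first i characters of 'odtpo' and the first j characters of 'zftpo', with D[i][0] = i, D[0][j] = j, and D[i][j] = D[i-1][j-1] if the characters match, else 1 + min(D[i-1][j], D[i][j-1], D[i-1][j-1]). Filling the table (rows: prefixes of 'odtpo', columns: prefixes of 'zftpo'):
     ε  z  f  t  p  o
  ε  0  1  2  3  4  5
  o  1  1  2  3  4  4
  d  2  2  2  3  4  5
  t  3  3  3  2  3  4
  p  4  4  4  3  2  3
  o  5  5  5  4  3  2
The bottom-right entry gives D[5][5] = 2, so no sequence of fewer than 2 edits works. Backtracking through the table gives one optimal edit sequence (2 edits):
  odtpo → zdtpo (sub o→z @1)
  zdtpo → zftpo (sub d→f @2)
Edit distance = 2.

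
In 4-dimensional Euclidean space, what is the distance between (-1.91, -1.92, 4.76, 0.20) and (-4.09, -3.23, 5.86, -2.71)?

√(Σ(x_i - y_i)²) = √((-1.91 - (-4.09))² + (-1.92 - (-3.23))² + (4.76 - 5.86)² + (0.2 - (-2.71))²)
= √(2.18² + 1.31² + (-1.1)² + 2.91²) = √(4.7524 + 1.7161 + 1.21 + 8.4681) = √16.1466 ≈ 4.0183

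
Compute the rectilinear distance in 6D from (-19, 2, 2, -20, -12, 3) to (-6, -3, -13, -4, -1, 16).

Σ|x_i - y_i| = |-19 - (-6)| + |2 - (-3)| + |2 - (-13)| + |-20 - (-4)| + |-12 - (-1)| + |3 - 16| = 13 + 5 + 15 + 16 + 11 + 13 = 73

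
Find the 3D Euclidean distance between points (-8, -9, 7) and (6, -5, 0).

√(Σ(x_i - y_i)²) = √((-8 - 6)² + (-9 - (-5))² + (7 - 0)²)
= √((-14)² + (-4)² + 7²) = √(196 + 16 + 49) = √261 ≈ 16.1555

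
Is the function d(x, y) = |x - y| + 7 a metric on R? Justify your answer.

No. d fails identity of indiscernibles (specifically d(x,x) = 0): d(6, 6) = |6 - 6| + 7 = 0 + 7 = 7 ≠ 0.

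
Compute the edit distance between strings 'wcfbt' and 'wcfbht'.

Let D[i][j] be the edit distance between the first i characters of 'wcfbt' and the first j characters of 'wcfbht', with D[i][0] = i, D[0][j] = j, and D[i][j] = D[i-1][j-1] if the characters match, else 1 + min(D[i-1][j], D[i][j-1], D[i-1][j-1]). Filling the table (rows: prefixes of 'wcfbt', columns: prefixes of 'wcfbht'):
     ε  w  c  f  b  h  t
  ε  0  1  2  3  4  5  6
  w  1  0  1  2  3  4  5
  c  2  1  0  1  2  3  4
  f  3  2  1  0  1  2  3
  b  4  3  2  1  0  1  2
  t  5  4  3  2  1  1  1
The bottom-right entry gives D[5][6] = 1, so no sequence of fewer than 1 edit works. Backtracking through the table gives one optimal edit sequence (1 edit):
  wcfbt → wcfbht (ins h @5)
Edit distance = 1.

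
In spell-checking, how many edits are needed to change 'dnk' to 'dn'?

Let D[i][j] be the edit distance between the first i characters of 'dnk' and the first j characters of 'dn', with D[i][0] = i, D[0][j] = j, and D[i][j] = D[i-1][j-1] if the characters match, else 1 + min(D[i-1][j], D[i][j-1], D[i-1][j-1]). Filling the table (rows: prefixes of 'dnk', columns: prefixes of 'dn'):
     ε  d  n
  ε  0  1  2
  d  1  0  1
  n  2  1  0
  k  3  2  1
The bottom-right entry gives D[3][2] = 1, so no sequence of fewer than 1 edit works. Backtracking through the table gives one optimal edit sequence (1 edit):
  dnk → dn (del k @3)
Edit distance = 1.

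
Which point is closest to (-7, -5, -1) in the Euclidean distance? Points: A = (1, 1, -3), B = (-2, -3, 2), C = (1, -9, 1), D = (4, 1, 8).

Distances: d(A) ≈ 10.198, d(B) ≈ 6.1644, d(C) ≈ 9.1652, d(D) ≈ 15.4272. Nearest: B = (-2, -3, 2) with distance 6.1644.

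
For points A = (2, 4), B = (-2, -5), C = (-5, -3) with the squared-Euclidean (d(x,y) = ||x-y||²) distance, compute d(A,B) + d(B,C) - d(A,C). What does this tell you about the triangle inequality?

d(A,B) = 4² + 9² = 97, d(B,C) = 3² + 2² = 13, d(A,C) = 7² + 7² = 98.
d(A,B) + d(B,C) - d(A,C) = 97 + 13 - 98 = 110 - 98 = 12. This is ≥ 0, so the triangle inequality holds for these points.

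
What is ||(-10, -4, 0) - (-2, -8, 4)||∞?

max(|x_i - y_i|) = max(|-10 - (-2)|, |-4 - (-8)|, |0 - 4|) = max(8, 4, 4) = 8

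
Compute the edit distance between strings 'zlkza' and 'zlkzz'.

Let D[i][j] be the edit distance between the first i characters of 'zlkza' and the first j characters of 'zlkzz', with D[i][0] = i, D[0][j] = j, and D[i][j] = D[i-1][j-1] if the characters match, else 1 + min(D[i-1][j], D[i][j-1], D[i-1][j-1]). Filling the table (rows: prefixes of 'zlkza', columns: prefixes of 'zlkzz'):
     ε  z  l  k  z  z
  ε  0  1  2  3  4  5
  z  1  0  1  2  3  4
  l  2  1  0  1  2  3
  k  3  2  1  0  1  2
  z  4  3  2  1  0  1
  a  5  4  3  2  1  1
The bottom-right entry gives D[5][5] = 1, so no sequence of fewer than 1 edit works. Backtracking through the table gives one optimal edit sequence (1 edit):
  zlkza → zlkzz (sub a→z @5)
Edit distance = 1.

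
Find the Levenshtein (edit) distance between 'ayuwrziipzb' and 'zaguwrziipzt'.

Let D[i][j] be the edit distance between the first i characters of 'ayuwrziipzb' and the first j characters of 'zaguwrziipzt', with D[i][0] = i, D[0][j] = j, and D[i][j] = D[i-1][j-1] if the characters match, else 1 + min(D[i-1][j], D[i][j-1], D[i-1][j-1]). Filling the table (rows: prefixes of 'ayuwrziipzb', columns: prefixes of 'zaguwrziipzt'):
     ε  z  a  g  u  w  r  z  i  i  p  z  t
  ε  0  1  2  3  4  5  6  7  8  9 10 11 12
  a  1  1  1  2  3  4  5  6  7  8  9 10 11
  y  2  2  2  2  3  4  5  6  7  8  9 10 11
  u  3  3  3  3  2  3  4  5  6  7  8  9 10
  w  4  4  4  4  3  2  3  4  5  6  7  8  9
  r  5  5  5  5  4  3  2  3  4  5  6  7  8
  z  6  5  6  6  5  4  3  2  3  4  5  6  7
  i  7  6  6  7  6  5  4  3  2  3  4  5  6
  i  8  7  7  7  7  6  5  4  3  2  3  4  5
  p  9  8  8  8  8  7  6  5  4  3  2  3  4
  z 10  9  9  9  9  8  7  6  5  4  3  2  3
  b 11 10 10 10 10  9  8  7  6  5  4  3  3
The bottom-right entry gives D[11][12] = 3, so no sequence of fewer than 3 edits works. Backtracking through the table gives one optimal edit sequence (3 edits):
  ayuwrziipzb → zayuwrziipzb (ins z @1)
  zayuwrziipzb → zaguwrziipzb (sub y→g @3)
  zaguwrziipzb → zaguwrziipzt (sub b→t @12)
Edit distance = 3.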